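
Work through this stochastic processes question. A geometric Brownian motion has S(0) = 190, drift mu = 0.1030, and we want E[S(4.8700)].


E[S(t)] = S(0) * exp(mu * t)
= 190 * exp(0.1030 * 4.8700)
= 190 * 1.6514
= 313.7618

313.7618


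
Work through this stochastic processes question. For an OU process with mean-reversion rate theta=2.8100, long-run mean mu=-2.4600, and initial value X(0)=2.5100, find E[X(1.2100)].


E[X(t)] = mu + (X(0) - mu)*exp(-theta*t)
= -2.4600 + (2.5100 - -2.4600)*exp(-2.8100*1.2100)
= -2.4600 + 4.9700 * 0.0334
= -2.2942

-2.2942


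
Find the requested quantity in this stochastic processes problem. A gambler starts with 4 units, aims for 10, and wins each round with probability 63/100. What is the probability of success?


Gambler's ruin formula:
r = q/p = 0.3700/0.6300 = 0.5873
P(win) = (1 - r^i)/(1 - r^N)
= (1 - 0.5873^4)/(1 - 0.5873^10)
= 0.8854

0.8854


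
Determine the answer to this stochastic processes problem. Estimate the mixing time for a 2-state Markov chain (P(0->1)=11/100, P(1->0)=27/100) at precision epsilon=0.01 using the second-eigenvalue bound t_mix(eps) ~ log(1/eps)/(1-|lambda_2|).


lambda_2 = |1 - p01 - p10| = |1 - 0.1100 - 0.2700| = 0.6200
t_mix ~ log(1/eps)/(1 - |lambda_2|)
= log(100)/(1 - 0.6200) = 4.6052/0.3800
= 12.1189

12.1189


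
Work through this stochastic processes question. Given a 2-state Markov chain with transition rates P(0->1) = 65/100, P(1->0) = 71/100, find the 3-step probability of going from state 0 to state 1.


Computing P^3 by matrix multiplication.
P = [[0.3500, 0.6500], [0.7100, 0.2900]]
After raising P to the power 3:
P^3(0,1) = 0.5002

0.5002


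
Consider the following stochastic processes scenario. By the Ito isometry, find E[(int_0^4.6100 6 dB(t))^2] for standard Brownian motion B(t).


By Ito isometry: E[(int f dB)^2] = int f^2 dt
= 6^2 * 4.6100
= 36 * 4.6100 = 165.9600

165.9600


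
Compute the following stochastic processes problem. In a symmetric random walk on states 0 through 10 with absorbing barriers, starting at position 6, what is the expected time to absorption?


For symmetric RW on 0,...,N with absorbing barriers, E(i) = i*(N-i)
E(6) = 6 * 4 = 24

24


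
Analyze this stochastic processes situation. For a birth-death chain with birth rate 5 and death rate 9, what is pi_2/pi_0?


For birth-death process, pi_n/pi_0 = (lambda/mu)^n
= (5/9)^2
= 0.3086

0.3086


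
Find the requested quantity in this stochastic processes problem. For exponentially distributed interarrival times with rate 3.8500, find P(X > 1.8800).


P(X > t) = exp(-lambda * t)
= exp(-3.8500 * 1.8800)
= exp(-7.2380) = 7.1875e-04

7.1875e-04


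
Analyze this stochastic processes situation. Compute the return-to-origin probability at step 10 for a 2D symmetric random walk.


P = C(10,5)^2 / 4^10
= 252^2 / 1048576
= 63504 / 1048576
= 0.0606

0.0606


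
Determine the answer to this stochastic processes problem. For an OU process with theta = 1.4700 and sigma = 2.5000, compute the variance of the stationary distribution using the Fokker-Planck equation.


Stationary variance = sigma^2 / (2*theta)
= 2.5000^2 / (2*1.4700)
= 6.2500 / 2.9400
= 2.1259

2.1259


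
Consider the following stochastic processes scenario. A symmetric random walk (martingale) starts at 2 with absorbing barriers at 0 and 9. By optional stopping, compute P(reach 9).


By optional stopping theorem: E(M at tau) = M(0) = 2
P(hit 9)*9 + P(hit 0)*0 = 2
P(hit 9) = (2 - 0)/(9 - 0) = 2/9 = 0.2222

0.2222


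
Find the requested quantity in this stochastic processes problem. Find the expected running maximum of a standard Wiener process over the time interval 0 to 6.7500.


E(max B(s)) = sqrt(2t/pi)
= sqrt(2*6.7500/pi)
= sqrt(4.2972)
= 2.0730

2.0730


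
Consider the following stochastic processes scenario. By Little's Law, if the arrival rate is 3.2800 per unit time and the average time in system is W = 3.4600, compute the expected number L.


Little's Law: L = lambda * W
= 3.2800 * 3.4600
= 11.3488

11.3488


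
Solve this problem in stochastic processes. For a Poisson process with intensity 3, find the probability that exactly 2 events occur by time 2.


P(N(t)=k) = (lambda*t)^k * exp(-lambda*t) / k!
lambda*t = 6
= 6^2 * exp(-6) / 2!
= 36 * 0.0025 / 2
= 0.0446

0.0446


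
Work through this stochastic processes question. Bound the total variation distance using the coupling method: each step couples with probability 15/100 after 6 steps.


TV distance bound <= (1-delta)^n
= (1 - 0.1500)^6
= 0.8500^6
= 0.3771

0.3771


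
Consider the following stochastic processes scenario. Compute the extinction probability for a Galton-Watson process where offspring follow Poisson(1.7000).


Since mu = 1.7000 > 1, extinction prob q < 1.
Solve s = exp(mu*(s-1)) iteratively.
q = 0.3088

0.3088


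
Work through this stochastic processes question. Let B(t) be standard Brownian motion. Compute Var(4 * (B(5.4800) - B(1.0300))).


Var(alpha*(B(t)-B(s))) = alpha^2 * (t-s)
= 4^2 * (5.4800 - 1.0300)
= 16 * 4.4500
= 71.2000

71.2000


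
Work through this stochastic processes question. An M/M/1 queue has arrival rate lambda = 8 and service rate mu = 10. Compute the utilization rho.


rho = lambda/mu
= 8/10
= 0.8000

0.8000


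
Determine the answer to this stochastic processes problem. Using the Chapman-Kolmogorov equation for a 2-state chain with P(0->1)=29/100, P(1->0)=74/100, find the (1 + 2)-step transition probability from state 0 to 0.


P^3 = P^1 * P^2
Computing via matrix multiplication of the transition matrix.
Entry (0,0) of P^3 = 0.7184

0.7184


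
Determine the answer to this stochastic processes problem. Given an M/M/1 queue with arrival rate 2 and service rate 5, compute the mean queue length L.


rho = 2/5 = 0.4000
L = rho/(1-rho)
= 0.4000/0.6000
= 0.6667

0.6667


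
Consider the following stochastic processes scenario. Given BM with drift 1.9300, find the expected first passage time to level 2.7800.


Expected first passage time = a/mu
= 2.7800/1.9300
= 1.4404

1.4404


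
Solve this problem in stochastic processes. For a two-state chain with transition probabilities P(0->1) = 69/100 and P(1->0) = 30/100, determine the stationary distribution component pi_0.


Stationary distribution: pi_0 = p10/(p01+p10), pi_1 = p01/(p01+p10)
p01 = 0.6900, p10 = 0.3000
pi_0 = 0.3030

0.3030


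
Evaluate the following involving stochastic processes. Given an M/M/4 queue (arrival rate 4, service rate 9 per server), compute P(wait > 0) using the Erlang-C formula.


a = lambda/mu = 0.4444
rho = a/c = 0.1111
Erlang-C formula applied:
C(c,a) = 0.0012

0.0012


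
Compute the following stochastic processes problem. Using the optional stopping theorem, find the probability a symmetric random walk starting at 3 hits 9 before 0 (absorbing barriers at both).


By optional stopping theorem: E(M at tau) = M(0) = 3
P(hit 9)*9 + P(hit 0)*0 = 3
P(hit 9) = (3 - 0)/(9 - 0) = 1/3 = 0.3333

0.3333


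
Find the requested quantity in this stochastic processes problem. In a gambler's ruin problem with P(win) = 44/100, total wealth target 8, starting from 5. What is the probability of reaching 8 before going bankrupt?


Gambler's ruin formula:
r = q/p = 0.5600/0.4400 = 1.2727
P(win) = (1 - r^i)/(1 - r^N)
= (1 - 1.2727^5)/(1 - 1.2727^8)
= 0.3976

0.3976


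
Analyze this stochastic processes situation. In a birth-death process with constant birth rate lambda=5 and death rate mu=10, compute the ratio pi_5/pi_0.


For birth-death process, pi_n/pi_0 = (lambda/mu)^n
= (5/10)^5
= 0.0312

0.0312


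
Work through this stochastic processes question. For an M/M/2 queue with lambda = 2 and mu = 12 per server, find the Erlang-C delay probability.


a = lambda/mu = 0.1667
rho = a/c = 0.0833
Erlang-C formula applied:
C(c,a) = 0.0128

0.0128


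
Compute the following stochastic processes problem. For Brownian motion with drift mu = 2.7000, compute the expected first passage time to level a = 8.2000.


Expected first passage time = a/mu
= 8.2000/2.7000
= 3.0370

3.0370


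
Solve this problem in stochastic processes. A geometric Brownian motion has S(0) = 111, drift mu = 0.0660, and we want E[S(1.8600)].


E[S(t)] = S(0) * exp(mu * t)
= 111 * exp(0.0660 * 1.8600)
= 111 * 1.1306
= 125.4980

125.4980


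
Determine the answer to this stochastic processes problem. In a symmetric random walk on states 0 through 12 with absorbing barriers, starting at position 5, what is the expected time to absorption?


For symmetric RW on 0,...,N with absorbing barriers, E(i) = i*(N-i)
E(5) = 5 * 7 = 35

35


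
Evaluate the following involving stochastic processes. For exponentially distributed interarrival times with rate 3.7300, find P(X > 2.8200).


P(X > t) = exp(-lambda * t)
= exp(-3.7300 * 2.8200)
= exp(-10.5186) = 2.7029e-05

2.7029e-05


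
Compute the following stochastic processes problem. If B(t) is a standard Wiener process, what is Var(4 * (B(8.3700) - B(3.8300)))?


Var(alpha*(B(t)-B(s))) = alpha^2 * (t-s)
= 4^2 * (8.3700 - 3.8300)
= 16 * 4.5400
= 72.6400

72.6400


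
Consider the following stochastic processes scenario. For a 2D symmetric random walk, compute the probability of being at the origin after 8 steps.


P = C(8,4)^2 / 4^8
= 70^2 / 65536
= 4900 / 65536
= 0.0748

0.0748


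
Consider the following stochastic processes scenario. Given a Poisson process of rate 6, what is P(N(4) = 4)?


P(N(t)=k) = (lambda*t)^k * exp(-lambda*t) / k!
lambda*t = 24
= 24^4 * exp(-24) / 4!
= 331776 * 3.7751e-11 / 24
= 5.2187e-07

5.2187e-07


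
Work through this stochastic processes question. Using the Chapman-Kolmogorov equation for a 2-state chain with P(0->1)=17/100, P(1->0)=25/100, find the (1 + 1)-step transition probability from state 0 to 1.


P^2 = P^1 * P^1
Computing via matrix multiplication of the transition matrix.
Entry (0,1) of P^2 = 0.2686

0.2686


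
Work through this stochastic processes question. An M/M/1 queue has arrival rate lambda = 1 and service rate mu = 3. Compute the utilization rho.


rho = lambda/mu
= 1/3
= 0.3333

0.3333


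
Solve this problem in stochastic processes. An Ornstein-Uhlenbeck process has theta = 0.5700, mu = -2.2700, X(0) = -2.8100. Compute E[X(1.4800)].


E[X(t)] = mu + (X(0) - mu)*exp(-theta*t)
= -2.2700 + (-2.8100 - -2.2700)*exp(-0.5700*1.4800)
= -2.2700 + -0.5400 * 0.4302
= -2.5023

-2.5023


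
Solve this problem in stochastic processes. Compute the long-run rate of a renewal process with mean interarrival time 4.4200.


Long-run renewal rate = 1/E(X)
= 1/4.4200
= 0.2262

0.2262


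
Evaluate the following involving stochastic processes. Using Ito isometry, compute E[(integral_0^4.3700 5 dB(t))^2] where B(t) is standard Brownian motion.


By Ito isometry: E[(int f dB)^2] = int f^2 dt
= 5^2 * 4.3700
= 25 * 4.3700 = 109.2500

109.2500


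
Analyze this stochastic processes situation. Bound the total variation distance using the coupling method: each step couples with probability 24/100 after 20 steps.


TV distance bound <= (1-delta)^n
= (1 - 0.2400)^20
= 0.7600^20
= 0.0041

0.0041


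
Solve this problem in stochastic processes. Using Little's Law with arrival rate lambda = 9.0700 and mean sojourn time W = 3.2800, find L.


Little's Law: L = lambda * W
= 9.0700 * 3.2800
= 29.7496

29.7496


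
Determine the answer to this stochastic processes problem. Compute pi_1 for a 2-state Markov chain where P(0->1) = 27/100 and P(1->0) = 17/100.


Stationary distribution: pi_0 = p10/(p01+p10), pi_1 = p01/(p01+p10)
p01 = 0.2700, p10 = 0.1700
pi_1 = 0.6136

0.6136


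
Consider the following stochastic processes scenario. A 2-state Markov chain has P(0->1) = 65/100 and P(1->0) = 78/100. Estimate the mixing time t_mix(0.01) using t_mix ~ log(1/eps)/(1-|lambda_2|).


lambda_2 = |1 - p01 - p10| = |1 - 0.6500 - 0.7800| = 0.4300
t_mix ~ log(1/eps)/(1 - |lambda_2|)
= log(100)/(1 - 0.4300) = 4.6052/0.5700
= 8.0792

8.0792


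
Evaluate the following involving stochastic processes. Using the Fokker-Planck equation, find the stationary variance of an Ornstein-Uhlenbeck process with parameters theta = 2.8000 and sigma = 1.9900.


Stationary variance = sigma^2 / (2*theta)
= 1.9900^2 / (2*2.8000)
= 3.9601 / 5.6000
= 0.7072

0.7072


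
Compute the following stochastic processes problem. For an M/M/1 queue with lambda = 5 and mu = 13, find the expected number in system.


rho = 5/13 = 0.3846
L = rho/(1-rho)
= 0.3846/0.6154
= 0.6250

0.6250


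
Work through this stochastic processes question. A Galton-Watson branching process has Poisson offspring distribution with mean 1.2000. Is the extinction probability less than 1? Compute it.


Since mu = 1.2000 > 1, extinction prob q < 1.
Solve s = exp(mu*(s-1)) iteratively.
q = 0.6863

0.6863


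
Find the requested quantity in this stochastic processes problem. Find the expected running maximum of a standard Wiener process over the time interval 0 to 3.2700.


E(max B(s)) = sqrt(2t/pi)
= sqrt(2*3.2700/pi)
= sqrt(2.0817)
= 1.4428

1.4428


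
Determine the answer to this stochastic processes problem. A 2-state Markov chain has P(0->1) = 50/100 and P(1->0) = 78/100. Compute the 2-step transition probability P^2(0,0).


Computing P^2 by matrix multiplication.
P = [[0.5000, 0.5000], [0.7800, 0.2200]]
After raising P to the power 2:
P^2(0,0) = 0.6400

0.6400


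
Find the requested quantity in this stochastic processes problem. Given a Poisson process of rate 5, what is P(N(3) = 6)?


P(N(t)=k) = (lambda*t)^k * exp(-lambda*t) / k!
lambda*t = 15
= 15^6 * exp(-15) / 6!
= 11390625 * 3.0590e-07 / 720
= 0.0048

0.0048


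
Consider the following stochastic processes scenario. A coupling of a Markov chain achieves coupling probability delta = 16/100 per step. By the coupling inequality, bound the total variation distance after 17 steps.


TV distance bound <= (1-delta)^n
= (1 - 0.1600)^17
= 0.8400^17
= 0.0516

0.0516


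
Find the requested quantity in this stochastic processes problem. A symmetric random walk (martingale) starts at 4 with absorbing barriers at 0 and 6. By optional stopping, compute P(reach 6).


By optional stopping theorem: E(M at tau) = M(0) = 4
P(hit 6)*6 + P(hit 0)*0 = 4
P(hit 6) = (4 - 0)/(6 - 0) = 2/3 = 0.6667

0.6667


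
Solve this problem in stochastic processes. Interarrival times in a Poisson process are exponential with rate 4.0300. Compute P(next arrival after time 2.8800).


P(X > t) = exp(-lambda * t)
= exp(-4.0300 * 2.8800)
= exp(-11.6064) = 9.1076e-06

9.1076e-06


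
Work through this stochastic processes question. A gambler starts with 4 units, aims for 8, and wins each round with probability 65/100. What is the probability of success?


Gambler's ruin formula:
r = q/p = 0.3500/0.6500 = 0.5385
P(win) = (1 - r^i)/(1 - r^N)
= (1 - 0.5385^4)/(1 - 0.5385^8)
= 0.9225

0.9225


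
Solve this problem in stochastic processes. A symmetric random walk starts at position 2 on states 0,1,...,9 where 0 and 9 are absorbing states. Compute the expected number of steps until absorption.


For symmetric RW on 0,...,N with absorbing barriers, E(i) = i*(N-i)
E(2) = 2 * 7 = 14

14


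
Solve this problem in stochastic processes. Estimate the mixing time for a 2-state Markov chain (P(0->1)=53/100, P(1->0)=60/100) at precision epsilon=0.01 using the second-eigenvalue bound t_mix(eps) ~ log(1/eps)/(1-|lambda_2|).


lambda_2 = |1 - p01 - p10| = |1 - 0.5300 - 0.6000| = 0.1300
t_mix ~ log(1/eps)/(1 - |lambda_2|)
= log(100)/(1 - 0.1300) = 4.6052/0.8700
= 5.2933

5.2933


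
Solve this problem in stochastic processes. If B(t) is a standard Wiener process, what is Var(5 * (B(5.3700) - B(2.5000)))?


Var(alpha*(B(t)-B(s))) = alpha^2 * (t-s)
= 5^2 * (5.3700 - 2.5000)
= 25 * 2.8700
= 71.7500

71.7500


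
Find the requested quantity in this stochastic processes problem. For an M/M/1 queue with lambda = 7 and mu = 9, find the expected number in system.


rho = 7/9 = 0.7778
L = rho/(1-rho)
= 0.7778/0.2222
= 3.5000

3.5000


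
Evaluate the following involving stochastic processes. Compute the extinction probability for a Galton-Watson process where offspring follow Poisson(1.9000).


Since mu = 1.9000 > 1, extinction prob q < 1.
Solve s = exp(mu*(s-1)) iteratively.
q = 0.2328

0.2328


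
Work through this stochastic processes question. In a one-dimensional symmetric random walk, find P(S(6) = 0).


P(S(6) = 0) = C(6,3) / 4^3
= 20 / 64
= 0.3125

0.3125


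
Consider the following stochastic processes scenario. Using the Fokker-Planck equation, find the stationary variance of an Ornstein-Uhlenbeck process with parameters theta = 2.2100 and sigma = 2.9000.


Stationary variance = sigma^2 / (2*theta)
= 2.9000^2 / (2*2.2100)
= 8.4100 / 4.4200
= 1.9027

1.9027


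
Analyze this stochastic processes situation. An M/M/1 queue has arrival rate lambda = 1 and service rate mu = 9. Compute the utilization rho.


rho = lambda/mu
= 1/9
= 0.1111

0.1111


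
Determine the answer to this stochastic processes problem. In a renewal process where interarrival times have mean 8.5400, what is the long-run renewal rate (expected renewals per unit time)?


Long-run renewal rate = 1/E(X)
= 1/8.5400
= 0.1171

0.1171


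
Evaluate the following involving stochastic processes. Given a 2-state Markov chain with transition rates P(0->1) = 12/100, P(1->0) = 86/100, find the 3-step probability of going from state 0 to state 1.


Computing P^3 by matrix multiplication.
P = [[0.8800, 0.1200], [0.8600, 0.1400]]
After raising P to the power 3:
P^3(0,1) = 0.1224

0.1224


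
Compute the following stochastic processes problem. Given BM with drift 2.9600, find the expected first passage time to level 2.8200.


Expected first passage time = a/mu
= 2.8200/2.9600
= 0.9527

0.9527


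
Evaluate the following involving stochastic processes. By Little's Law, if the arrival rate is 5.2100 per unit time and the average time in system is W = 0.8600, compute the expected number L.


Little's Law: L = lambda * W
= 5.2100 * 0.8600
= 4.4806

4.4806


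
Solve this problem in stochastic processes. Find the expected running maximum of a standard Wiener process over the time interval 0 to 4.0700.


E(max B(s)) = sqrt(2t/pi)
= sqrt(2*4.0700/pi)
= sqrt(2.5910)
= 1.6097

1.6097


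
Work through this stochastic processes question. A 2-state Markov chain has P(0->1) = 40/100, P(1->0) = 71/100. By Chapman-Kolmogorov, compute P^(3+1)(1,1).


P^4 = P^3 * P^1
Computing via matrix multiplication of the transition matrix.
Entry (1,1) of P^4 = 0.3605

0.3605


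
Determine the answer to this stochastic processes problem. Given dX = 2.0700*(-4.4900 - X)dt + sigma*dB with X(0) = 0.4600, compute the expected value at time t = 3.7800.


E[X(t)] = mu + (X(0) - mu)*exp(-theta*t)
= -4.4900 + (0.4600 - -4.4900)*exp(-2.0700*3.7800)
= -4.4900 + 4.9500 * 3.9978e-04
= -4.4880

-4.4880


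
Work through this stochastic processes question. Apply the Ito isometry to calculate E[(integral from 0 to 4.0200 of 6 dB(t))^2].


By Ito isometry: E[(int f dB)^2] = int f^2 dt
= 6^2 * 4.0200
= 36 * 4.0200 = 144.7200

144.7200


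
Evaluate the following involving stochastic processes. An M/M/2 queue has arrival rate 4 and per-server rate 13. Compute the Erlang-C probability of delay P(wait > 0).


a = lambda/mu = 0.3077
rho = a/c = 0.1538
Erlang-C formula applied:
C(c,a) = 0.0410

0.0410


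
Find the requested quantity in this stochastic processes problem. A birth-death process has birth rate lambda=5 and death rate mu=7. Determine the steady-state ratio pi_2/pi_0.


For birth-death process, pi_n/pi_0 = (lambda/mu)^n
= (5/7)^2
= 0.5102

0.5102


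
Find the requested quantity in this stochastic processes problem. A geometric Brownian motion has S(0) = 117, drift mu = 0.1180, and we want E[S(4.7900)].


E[S(t)] = S(0) * exp(mu * t)
= 117 * exp(0.1180 * 4.7900)
= 117 * 1.7598
= 205.9007

205.9007


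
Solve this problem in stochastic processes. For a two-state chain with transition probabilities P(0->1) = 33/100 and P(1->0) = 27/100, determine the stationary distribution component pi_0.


Stationary distribution: pi_0 = p10/(p01+p10), pi_1 = p01/(p01+p10)
p01 = 0.3300, p10 = 0.2700
pi_0 = 0.4500

0.4500


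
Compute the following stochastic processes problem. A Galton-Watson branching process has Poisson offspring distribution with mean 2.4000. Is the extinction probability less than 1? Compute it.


Since mu = 2.4000 > 1, extinction prob q < 1.
Solve s = exp(mu*(s-1)) iteratively.
q = 0.1214

0.1214


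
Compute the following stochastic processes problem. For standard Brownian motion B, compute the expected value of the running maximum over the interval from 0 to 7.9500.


E(max B(s)) = sqrt(2t/pi)
= sqrt(2*7.9500/pi)
= sqrt(5.0611)
= 2.2497

2.2497


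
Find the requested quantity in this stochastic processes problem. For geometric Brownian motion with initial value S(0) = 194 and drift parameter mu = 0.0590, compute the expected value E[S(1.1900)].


E[S(t)] = S(0) * exp(mu * t)
= 194 * exp(0.0590 * 1.1900)
= 194 * 1.0727
= 208.1103

208.1103


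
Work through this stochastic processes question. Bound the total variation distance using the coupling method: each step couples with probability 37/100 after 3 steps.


TV distance bound <= (1-delta)^n
= (1 - 0.3700)^3
= 0.6300^3
= 0.2500

0.2500


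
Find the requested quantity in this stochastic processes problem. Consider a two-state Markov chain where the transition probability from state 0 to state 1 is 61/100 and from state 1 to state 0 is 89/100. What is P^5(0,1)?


Computing P^5 by matrix multiplication.
P = [[0.3900, 0.6100], [0.8900, 0.1100]]
After raising P to the power 5:
P^5(0,1) = 0.4194

0.4194


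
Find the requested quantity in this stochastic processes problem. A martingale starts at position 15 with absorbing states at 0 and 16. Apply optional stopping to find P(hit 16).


By optional stopping theorem: E(M at tau) = M(0) = 15
P(hit 16)*16 + P(hit 0)*0 = 15
P(hit 16) = (15 - 0)/(16 - 0) = 15/16 = 0.9375

0.9375


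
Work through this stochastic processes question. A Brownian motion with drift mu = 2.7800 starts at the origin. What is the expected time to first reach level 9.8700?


Expected first passage time = a/mu
= 9.8700/2.7800
= 3.5504

3.5504


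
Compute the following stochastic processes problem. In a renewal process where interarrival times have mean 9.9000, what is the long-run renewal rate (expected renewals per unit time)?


Long-run renewal rate = 1/E(X)
= 1/9.9000
= 0.1010

0.1010


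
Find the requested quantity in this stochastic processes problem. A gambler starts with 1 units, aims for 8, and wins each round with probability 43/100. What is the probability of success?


Gambler's ruin formula:
r = q/p = 0.5700/0.4300 = 1.3256
P(win) = (1 - r^i)/(1 - r^N)
= (1 - 1.3256^1)/(1 - 1.3256^8)
= 0.0382

0.0382


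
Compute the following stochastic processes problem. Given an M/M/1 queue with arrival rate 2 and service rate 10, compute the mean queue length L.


rho = 2/10 = 0.2000
L = rho/(1-rho)
= 0.2000/0.8000
= 0.2500

0.2500


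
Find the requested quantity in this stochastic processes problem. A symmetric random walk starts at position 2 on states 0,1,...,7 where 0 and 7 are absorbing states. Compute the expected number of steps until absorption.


For symmetric RW on 0,...,N with absorbing barriers, E(i) = i*(N-i)
E(2) = 2 * 5 = 10

10


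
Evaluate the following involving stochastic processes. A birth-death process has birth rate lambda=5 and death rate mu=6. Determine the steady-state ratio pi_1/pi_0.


For birth-death process, pi_n/pi_0 = (lambda/mu)^n
= (5/6)^1
= 0.8333

0.8333


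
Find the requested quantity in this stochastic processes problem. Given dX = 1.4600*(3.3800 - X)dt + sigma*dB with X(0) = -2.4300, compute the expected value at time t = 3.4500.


E[X(t)] = mu + (X(0) - mu)*exp(-theta*t)
= 3.3800 + (-2.4300 - 3.3800)*exp(-1.4600*3.4500)
= 3.3800 + -5.8100 * 0.0065
= 3.3423

3.3423


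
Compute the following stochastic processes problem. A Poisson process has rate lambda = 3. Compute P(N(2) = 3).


P(N(t)=k) = (lambda*t)^k * exp(-lambda*t) / k!
lambda*t = 6
= 6^3 * exp(-6) / 3!
= 216 * 0.0025 / 6
= 0.0892

0.0892


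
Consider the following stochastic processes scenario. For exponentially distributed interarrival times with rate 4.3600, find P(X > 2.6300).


P(X > t) = exp(-lambda * t)
= exp(-4.3600 * 2.6300)
= exp(-11.4668) = 1.0472e-05

1.0472e-05


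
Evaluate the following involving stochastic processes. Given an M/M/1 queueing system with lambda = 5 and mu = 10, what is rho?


rho = lambda/mu
= 5/10
= 0.5000

0.5000


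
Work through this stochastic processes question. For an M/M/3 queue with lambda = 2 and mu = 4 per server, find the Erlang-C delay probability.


a = lambda/mu = 0.5000
rho = a/c = 0.1667
Erlang-C formula applied:
C(c,a) = 0.0152

0.0152


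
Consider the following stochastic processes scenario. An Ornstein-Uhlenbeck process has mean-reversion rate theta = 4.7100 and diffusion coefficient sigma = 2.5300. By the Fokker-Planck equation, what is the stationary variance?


Stationary variance = sigma^2 / (2*theta)
= 2.5300^2 / (2*4.7100)
= 6.4009 / 9.4200
= 0.6795

0.6795


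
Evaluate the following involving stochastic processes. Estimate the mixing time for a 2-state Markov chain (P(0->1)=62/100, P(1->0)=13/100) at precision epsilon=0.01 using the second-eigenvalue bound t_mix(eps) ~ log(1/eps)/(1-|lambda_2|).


lambda_2 = |1 - p01 - p10| = |1 - 0.6200 - 0.1300| = 0.2500
t_mix ~ log(1/eps)/(1 - |lambda_2|)
= log(100)/(1 - 0.2500) = 4.6052/0.7500
= 6.1402

6.1402


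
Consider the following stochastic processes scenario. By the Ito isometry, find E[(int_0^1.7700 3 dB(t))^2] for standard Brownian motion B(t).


By Ito isometry: E[(int f dB)^2] = int f^2 dt
= 3^2 * 1.7700
= 9 * 1.7700 = 15.9300

15.9300


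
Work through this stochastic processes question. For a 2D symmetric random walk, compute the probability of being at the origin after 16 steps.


P = C(16,8)^2 / 4^16
= 12870^2 / 4294967296
= 165636900 / 4294967296
= 0.0386

0.0386


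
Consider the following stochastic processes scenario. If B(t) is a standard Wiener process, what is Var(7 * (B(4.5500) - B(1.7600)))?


Var(alpha*(B(t)-B(s))) = alpha^2 * (t-s)
= 7^2 * (4.5500 - 1.7600)
= 49 * 2.7900
= 136.7100

136.7100


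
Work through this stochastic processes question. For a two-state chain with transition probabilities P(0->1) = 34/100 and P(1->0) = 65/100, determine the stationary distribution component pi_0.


Stationary distribution: pi_0 = p10/(p01+p10), pi_1 = p01/(p01+p10)
p01 = 0.3400, p10 = 0.6500
pi_0 = 0.6566

0.6566


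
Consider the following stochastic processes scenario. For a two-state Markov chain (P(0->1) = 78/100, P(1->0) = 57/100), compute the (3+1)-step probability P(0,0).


P^4 = P^3 * P^1
Computing via matrix multiplication of the transition matrix.
Entry (0,0) of P^4 = 0.4309

0.4309


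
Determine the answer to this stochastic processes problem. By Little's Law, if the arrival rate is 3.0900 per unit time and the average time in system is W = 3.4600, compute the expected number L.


Little's Law: L = lambda * W
= 3.0900 * 3.4600
= 10.6914

10.6914


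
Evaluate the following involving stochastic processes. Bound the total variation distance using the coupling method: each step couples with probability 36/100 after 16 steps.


TV distance bound <= (1-delta)^n
= (1 - 0.3600)^16
= 0.6400^16
= 7.9228e-04

7.9228e-04


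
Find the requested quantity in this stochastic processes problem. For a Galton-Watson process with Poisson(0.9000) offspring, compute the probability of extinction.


Since mu = 0.9000 <= 1, extinction probability = 1.

1.0000


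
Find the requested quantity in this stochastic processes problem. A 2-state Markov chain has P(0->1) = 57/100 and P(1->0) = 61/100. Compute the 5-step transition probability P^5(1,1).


Computing P^5 by matrix multiplication.
P = [[0.4300, 0.5700], [0.6100, 0.3900]]
After raising P to the power 5:
P^5(1,1) = 0.4830

0.4830


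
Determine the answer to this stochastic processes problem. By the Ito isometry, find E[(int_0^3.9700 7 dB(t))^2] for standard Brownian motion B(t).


By Ito isometry: E[(int f dB)^2] = int f^2 dt
= 7^2 * 3.9700
= 49 * 3.9700 = 194.5300

194.5300


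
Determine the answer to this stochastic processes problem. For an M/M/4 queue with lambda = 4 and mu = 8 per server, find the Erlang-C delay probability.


a = lambda/mu = 0.5000
rho = a/c = 0.1250
Erlang-C formula applied:
C(c,a) = 0.0018

0.0018


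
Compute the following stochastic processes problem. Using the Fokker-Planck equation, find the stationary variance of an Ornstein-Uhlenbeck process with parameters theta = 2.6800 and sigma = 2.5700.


Stationary variance = sigma^2 / (2*theta)
= 2.5700^2 / (2*2.6800)
= 6.6049 / 5.3600
= 1.2323

1.2323


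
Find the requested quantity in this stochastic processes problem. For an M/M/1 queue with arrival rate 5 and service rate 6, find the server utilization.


rho = lambda/mu
= 5/6
= 0.8333

0.8333


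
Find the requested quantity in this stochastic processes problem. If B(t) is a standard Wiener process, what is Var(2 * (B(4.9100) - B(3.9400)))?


Var(alpha*(B(t)-B(s))) = alpha^2 * (t-s)
= 2^2 * (4.9100 - 3.9400)
= 4 * 0.9700
= 3.8800

3.8800


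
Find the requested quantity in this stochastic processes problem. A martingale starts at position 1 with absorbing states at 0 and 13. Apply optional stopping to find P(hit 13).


By optional stopping theorem: E(M at tau) = M(0) = 1
P(hit 13)*13 + P(hit 0)*0 = 1
P(hit 13) = (1 - 0)/(13 - 0) = 1/13 = 0.0769

0.0769


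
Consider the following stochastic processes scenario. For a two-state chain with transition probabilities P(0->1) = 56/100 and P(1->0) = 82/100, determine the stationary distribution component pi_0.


Stationary distribution: pi_0 = p10/(p01+p10), pi_1 = p01/(p01+p10)
p01 = 0.5600, p10 = 0.8200
pi_0 = 0.5942

0.5942


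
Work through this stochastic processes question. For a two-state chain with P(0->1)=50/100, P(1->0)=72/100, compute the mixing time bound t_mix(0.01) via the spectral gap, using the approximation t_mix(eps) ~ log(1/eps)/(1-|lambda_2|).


lambda_2 = |1 - p01 - p10| = |1 - 0.5000 - 0.7200| = 0.2200
t_mix ~ log(1/eps)/(1 - |lambda_2|)
= log(100)/(1 - 0.2200) = 4.6052/0.7800
= 5.9041

5.9041


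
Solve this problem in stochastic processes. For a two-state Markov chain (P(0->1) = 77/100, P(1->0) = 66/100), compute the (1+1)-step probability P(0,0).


P^2 = P^1 * P^1
Computing via matrix multiplication of the transition matrix.
Entry (0,0) of P^2 = 0.5611

0.5611


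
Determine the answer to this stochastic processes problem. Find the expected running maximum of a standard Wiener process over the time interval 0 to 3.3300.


E(max B(s)) = sqrt(2t/pi)
= sqrt(2*3.3300/pi)
= sqrt(2.1199)
= 1.4560

1.4560


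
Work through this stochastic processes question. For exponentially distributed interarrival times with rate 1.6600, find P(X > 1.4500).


P(X > t) = exp(-lambda * t)
= exp(-1.6600 * 1.4500)
= exp(-2.4070) = 0.0901

0.0901


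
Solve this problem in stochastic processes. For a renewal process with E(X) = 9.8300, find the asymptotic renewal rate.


Long-run renewal rate = 1/E(X)
= 1/9.8300
= 0.1017

0.1017


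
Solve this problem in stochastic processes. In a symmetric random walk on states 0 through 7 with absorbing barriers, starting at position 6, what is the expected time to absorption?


For symmetric RW on 0,...,N with absorbing barriers, E(i) = i*(N-i)
E(6) = 6 * 1 = 6

6


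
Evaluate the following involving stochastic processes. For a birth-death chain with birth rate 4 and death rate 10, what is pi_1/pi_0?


For birth-death process, pi_n/pi_0 = (lambda/mu)^n
= (4/10)^1
= 0.4000

0.4000


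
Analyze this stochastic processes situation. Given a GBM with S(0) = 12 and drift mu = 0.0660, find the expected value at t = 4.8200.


E[S(t)] = S(0) * exp(mu * t)
= 12 * exp(0.0660 * 4.8200)
= 12 * 1.3745
= 16.4945

16.4945


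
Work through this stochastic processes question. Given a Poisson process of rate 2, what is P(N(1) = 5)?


P(N(t)=k) = (lambda*t)^k * exp(-lambda*t) / k!
lambda*t = 2
= 2^5 * exp(-2) / 5!
= 32 * 0.1353 / 120
= 0.0361

0.0361


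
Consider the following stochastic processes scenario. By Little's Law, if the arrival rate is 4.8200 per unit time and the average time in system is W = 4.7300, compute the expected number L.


Little's Law: L = lambda * W
= 4.8200 * 4.7300
= 22.7986

22.7986


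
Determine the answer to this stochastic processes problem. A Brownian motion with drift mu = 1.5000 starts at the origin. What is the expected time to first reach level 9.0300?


Expected first passage time = a/mu
= 9.0300/1.5000
= 6.0200

6.0200


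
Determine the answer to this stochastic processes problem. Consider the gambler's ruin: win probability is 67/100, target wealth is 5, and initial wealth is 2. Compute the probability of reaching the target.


Gambler's ruin formula:
r = q/p = 0.3300/0.6700 = 0.4925
P(win) = (1 - r^i)/(1 - r^N)
= (1 - 0.4925^2)/(1 - 0.4925^5)
= 0.7800

0.7800


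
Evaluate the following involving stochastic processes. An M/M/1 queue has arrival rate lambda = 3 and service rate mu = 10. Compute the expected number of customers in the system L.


rho = 3/10 = 0.3000
L = rho/(1-rho)
= 0.3000/0.7000
= 0.4286

0.4286


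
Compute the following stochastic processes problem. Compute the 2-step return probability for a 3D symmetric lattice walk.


P(return in 2 steps) = P(reverse first step) = 1/(2d)
= 1/6
= 0.1667

0.1667


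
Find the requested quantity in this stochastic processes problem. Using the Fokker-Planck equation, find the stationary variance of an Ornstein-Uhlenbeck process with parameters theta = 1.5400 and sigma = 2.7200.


Stationary variance = sigma^2 / (2*theta)
= 2.7200^2 / (2*1.5400)
= 7.3984 / 3.0800
= 2.4021

2.4021


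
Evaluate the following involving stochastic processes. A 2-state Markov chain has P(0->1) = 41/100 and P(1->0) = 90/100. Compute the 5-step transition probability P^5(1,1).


Computing P^5 by matrix multiplication.
P = [[0.5900, 0.4100], [0.9000, 0.1000]]
After raising P to the power 5:
P^5(1,1) = 0.3110

0.3110


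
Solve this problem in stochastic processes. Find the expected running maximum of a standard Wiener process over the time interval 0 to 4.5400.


E(max B(s)) = sqrt(2t/pi)
= sqrt(2*4.5400/pi)
= sqrt(2.8903)
= 1.7001

1.7001


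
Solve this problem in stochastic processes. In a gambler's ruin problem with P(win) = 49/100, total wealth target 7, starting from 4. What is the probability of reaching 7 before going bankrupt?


Gambler's ruin formula:
r = q/p = 0.5100/0.4900 = 1.0408
P(win) = (1 - r^i)/(1 - r^N)
= (1 - 1.0408^4)/(1 - 1.0408^7)
= 0.5370

0.5370


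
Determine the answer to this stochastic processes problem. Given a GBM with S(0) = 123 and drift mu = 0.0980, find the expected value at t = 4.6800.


E[S(t)] = S(0) * exp(mu * t)
= 123 * exp(0.0980 * 4.6800)
= 123 * 1.5819
= 194.5763

194.5763


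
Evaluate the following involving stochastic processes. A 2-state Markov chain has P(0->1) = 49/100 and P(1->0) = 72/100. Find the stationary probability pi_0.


Stationary distribution: pi_0 = p10/(p01+p10), pi_1 = p01/(p01+p10)
p01 = 0.4900, p10 = 0.7200
pi_0 = 0.5950

0.5950


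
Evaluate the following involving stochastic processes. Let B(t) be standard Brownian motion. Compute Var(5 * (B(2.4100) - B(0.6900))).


Var(alpha*(B(t)-B(s))) = alpha^2 * (t-s)
= 5^2 * (2.4100 - 0.6900)
= 25 * 1.7200
= 43.0000

43.0000


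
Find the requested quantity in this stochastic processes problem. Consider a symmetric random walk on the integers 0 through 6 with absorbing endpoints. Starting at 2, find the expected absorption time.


For symmetric RW on 0,...,N with absorbing barriers, E(i) = i*(N-i)
E(2) = 2 * 4 = 8

8


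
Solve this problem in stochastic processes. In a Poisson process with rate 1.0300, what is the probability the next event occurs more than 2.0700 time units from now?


P(X > t) = exp(-lambda * t)
= exp(-1.0300 * 2.0700)
= exp(-2.1321) = 0.1186

0.1186


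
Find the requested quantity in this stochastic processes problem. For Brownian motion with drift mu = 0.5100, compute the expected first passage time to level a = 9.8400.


Expected first passage time = a/mu
= 9.8400/0.5100
= 19.2941

19.2941


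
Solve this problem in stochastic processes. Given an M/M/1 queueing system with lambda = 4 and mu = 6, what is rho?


rho = lambda/mu
= 4/6
= 0.6667

0.6667


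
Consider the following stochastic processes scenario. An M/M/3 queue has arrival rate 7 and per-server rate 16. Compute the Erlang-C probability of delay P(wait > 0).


a = lambda/mu = 0.4375
rho = a/c = 0.1458
Erlang-C formula applied:
C(c,a) = 0.0105

0.0105


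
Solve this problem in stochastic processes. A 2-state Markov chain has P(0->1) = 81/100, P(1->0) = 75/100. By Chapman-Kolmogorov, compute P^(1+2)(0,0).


P^3 = P^1 * P^2
Computing via matrix multiplication of the transition matrix.
Entry (0,0) of P^3 = 0.3896

0.3896


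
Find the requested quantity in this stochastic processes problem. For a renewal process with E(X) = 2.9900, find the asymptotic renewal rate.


Long-run renewal rate = 1/E(X)
= 1/2.9900
= 0.3344

0.3344


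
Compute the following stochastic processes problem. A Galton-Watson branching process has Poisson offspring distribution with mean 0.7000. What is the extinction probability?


Since mu = 0.7000 <= 1, extinction probability = 1.

1.0000


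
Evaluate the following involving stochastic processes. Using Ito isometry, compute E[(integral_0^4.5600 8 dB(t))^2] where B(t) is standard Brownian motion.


By Ito isometry: E[(int f dB)^2] = int f^2 dt
= 8^2 * 4.5600
= 64 * 4.5600 = 291.8400

291.8400


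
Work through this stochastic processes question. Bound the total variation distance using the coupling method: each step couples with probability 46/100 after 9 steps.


TV distance bound <= (1-delta)^n
= (1 - 0.4600)^9
= 0.5400^9
= 0.0039

0.0039


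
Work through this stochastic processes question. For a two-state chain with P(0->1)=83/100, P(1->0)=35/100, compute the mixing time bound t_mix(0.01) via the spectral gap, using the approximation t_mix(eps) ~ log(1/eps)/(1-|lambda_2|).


lambda_2 = |1 - p01 - p10| = |1 - 0.8300 - 0.3500| = 0.1800
t_mix ~ log(1/eps)/(1 - |lambda_2|)
= log(100)/(1 - 0.1800) = 4.6052/0.8200
= 5.6161

5.6161


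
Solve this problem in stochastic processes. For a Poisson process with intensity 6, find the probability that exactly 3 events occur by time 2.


P(N(t)=k) = (lambda*t)^k * exp(-lambda*t) / k!
lambda*t = 12
= 12^3 * exp(-12) / 3!
= 1728 * 6.1442e-06 / 6
= 0.0018

0.0018


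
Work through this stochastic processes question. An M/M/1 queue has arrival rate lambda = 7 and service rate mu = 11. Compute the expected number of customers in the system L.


rho = 7/11 = 0.6364
L = rho/(1-rho)
= 0.6364/0.3636
= 1.7500

1.7500


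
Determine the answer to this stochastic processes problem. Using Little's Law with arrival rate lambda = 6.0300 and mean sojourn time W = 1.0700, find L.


Little's Law: L = lambda * W
= 6.0300 * 1.0700
= 6.4521

6.4521


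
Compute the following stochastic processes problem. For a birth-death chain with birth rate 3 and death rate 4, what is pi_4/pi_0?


For birth-death process, pi_n/pi_0 = (lambda/mu)^n
= (3/4)^4
= 0.3164

0.3164
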